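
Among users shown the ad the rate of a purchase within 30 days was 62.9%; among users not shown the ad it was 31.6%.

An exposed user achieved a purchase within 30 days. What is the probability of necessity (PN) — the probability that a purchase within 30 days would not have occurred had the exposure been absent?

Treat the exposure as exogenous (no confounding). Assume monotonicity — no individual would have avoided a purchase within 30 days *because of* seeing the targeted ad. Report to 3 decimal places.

PN ≈ 0.498

p₁ = 0.629, p₀ = 0.316.
Under exogeneity and monotonicity, PN = (p₁ − p₀) / p₁.
PN = (0.629 − 0.316) / 0.629 = 0.313 / 0.629 ≈ 0.4976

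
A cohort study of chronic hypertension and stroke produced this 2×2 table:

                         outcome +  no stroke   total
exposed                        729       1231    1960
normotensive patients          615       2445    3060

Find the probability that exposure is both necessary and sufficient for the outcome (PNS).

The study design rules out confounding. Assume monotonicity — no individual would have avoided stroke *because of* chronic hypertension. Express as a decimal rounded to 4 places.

p₁ = P(outcome | exposed) = 729/1960 = 0.37194
p₀ = P(outcome | unexposed) = 615/3060 = 0.20098
Under exogeneity and monotonicity, PNS = p₁ − p₀.
PNS = 0.37194 − 0.20098 = 0.17096

PNS ≈ 0.1710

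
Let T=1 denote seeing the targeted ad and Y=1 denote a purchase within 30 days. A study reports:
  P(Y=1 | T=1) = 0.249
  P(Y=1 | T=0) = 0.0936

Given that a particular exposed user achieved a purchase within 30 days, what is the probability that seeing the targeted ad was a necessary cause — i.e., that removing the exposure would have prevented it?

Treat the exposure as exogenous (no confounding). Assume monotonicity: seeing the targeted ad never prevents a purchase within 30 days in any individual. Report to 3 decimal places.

Let p₁ = 0.249, p₀ = 0.0936.
Under exogeneity and monotonicity, PN = (p₁ − p₀) / p₁.
PN = (0.249 − 0.0936) / 0.249 = 0.1554 / 0.249 ≈ 0.6241

PN ≈ 0.624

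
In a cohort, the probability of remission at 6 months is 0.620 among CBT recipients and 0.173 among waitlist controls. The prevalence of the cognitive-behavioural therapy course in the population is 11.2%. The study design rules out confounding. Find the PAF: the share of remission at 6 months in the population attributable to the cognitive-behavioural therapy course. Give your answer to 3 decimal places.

Let p₁ = 0.62, p₀ = 0.173.
Overall risk P(Y=1) = π·p₁ + (1−π)·p₀ = 0.112×0.62 + 0.888×0.173 = 0.22306.
Under exogeneity, PAF = [P(Y=1) − p₀] / P(Y=1).
PAF = (0.22306 − 0.173) / 0.22306 ≈ 0.2244

PAF ≈ 0.224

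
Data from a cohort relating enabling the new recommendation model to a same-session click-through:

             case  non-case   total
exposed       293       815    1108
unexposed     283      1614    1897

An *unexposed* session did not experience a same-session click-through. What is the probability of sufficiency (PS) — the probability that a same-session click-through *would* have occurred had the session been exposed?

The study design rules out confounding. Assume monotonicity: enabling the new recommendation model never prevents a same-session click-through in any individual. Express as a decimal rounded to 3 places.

p₁ = P(outcome | exposed) = 293/1108 = 0.26444
p₀ = P(outcome | unexposed) = 283/1897 = 0.14918
Under exogeneity and monotonicity, PS = (p₁ − p₀)/(1 − p₀).
PS = (0.26444 − 0.14918) / 0.85082 ≈ 0.1355

PS ≈ 0.135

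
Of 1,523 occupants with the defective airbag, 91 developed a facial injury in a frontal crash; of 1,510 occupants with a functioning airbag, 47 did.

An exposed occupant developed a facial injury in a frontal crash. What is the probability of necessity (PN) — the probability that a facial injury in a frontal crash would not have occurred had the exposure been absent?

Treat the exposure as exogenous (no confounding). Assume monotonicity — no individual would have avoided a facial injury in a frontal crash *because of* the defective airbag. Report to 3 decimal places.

PN ≈ 0.479

p₁ = P(outcome | exposed) = 91/1523 = 0.05975
p₀ = P(outcome | unexposed) = 47/1510 = 0.031126
Under exogeneity and monotonicity, PN = (p₁ − p₀) / p₁.
PN = (0.05975 − 0.031126) / 0.05975 = 0.028625 / 0.05975 ≈ 0.4791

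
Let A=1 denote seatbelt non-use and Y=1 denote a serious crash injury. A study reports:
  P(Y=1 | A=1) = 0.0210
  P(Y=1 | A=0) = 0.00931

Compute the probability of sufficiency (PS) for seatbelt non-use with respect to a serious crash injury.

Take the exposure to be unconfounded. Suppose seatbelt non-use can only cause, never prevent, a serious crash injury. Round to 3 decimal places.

PS ≈ 0.012

Let p₁ = 0.021, p₀ = 0.00931.
Under exogeneity and monotonicity, PS = (p₁ − p₀) / (1 − p₀).
PS = (0.021 − 0.00931) / (1 − 0.00931) = 0.01169 / 0.99069 ≈ 0.0118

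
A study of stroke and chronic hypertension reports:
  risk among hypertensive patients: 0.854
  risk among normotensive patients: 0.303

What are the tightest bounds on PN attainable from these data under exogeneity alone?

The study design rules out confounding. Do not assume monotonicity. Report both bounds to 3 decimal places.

0.645 ≤ PN ≤ 0.816

Let p₁ = 0.854, p₀ = 0.303.
Under exogeneity alone the bounds on PN are max{0,(p₁−p₀)/p₁} ≤ PN ≤ min{1,(1−p₀)/p₁}.
  lower = (p₁ − p₀)/p₁ = 0.551 / 0.854 ≈ 0.6452
  upper = min{1, (1 − p₀)/p₁} = 0.697 / 0.854 ≈ 0.8162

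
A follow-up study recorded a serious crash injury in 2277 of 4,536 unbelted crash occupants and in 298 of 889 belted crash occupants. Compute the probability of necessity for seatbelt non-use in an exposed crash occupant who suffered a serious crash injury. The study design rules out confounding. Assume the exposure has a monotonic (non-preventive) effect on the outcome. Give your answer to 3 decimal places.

PN ≈ 0.332

p₁ = P(outcome | exposed) = 2277/4536 = 0.50198
p₀ = P(outcome | unexposed) = 298/889 = 0.33521
Under exogeneity and monotonicity, PN = (p₁ − p₀) / p₁.
PN = (0.50198 − 0.33521) / 0.50198 = 0.16678 / 0.50198 ≈ 0.3322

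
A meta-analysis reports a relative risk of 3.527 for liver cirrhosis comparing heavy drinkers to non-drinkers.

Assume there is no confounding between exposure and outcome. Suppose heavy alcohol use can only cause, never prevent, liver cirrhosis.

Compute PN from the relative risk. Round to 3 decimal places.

Under exogeneity and monotonicity, PN = (RR − 1) / RR = 1 − 1/RR.
PN = (3.527 − 1) / 3.527 = 2.527 / 3.527 ≈ 0.7165

PN ≈ 0.716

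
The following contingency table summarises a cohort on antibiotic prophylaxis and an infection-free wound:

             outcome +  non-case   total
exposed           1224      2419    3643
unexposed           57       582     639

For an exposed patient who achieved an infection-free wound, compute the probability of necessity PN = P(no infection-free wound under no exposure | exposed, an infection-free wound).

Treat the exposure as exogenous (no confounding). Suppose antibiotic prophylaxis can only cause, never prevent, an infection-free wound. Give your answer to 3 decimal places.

p₁ = P(outcome | exposed) = 1224/3643 = 0.33599
p₀ = P(outcome | unexposed) = 57/639 = 0.089202
Under exogeneity and monotonicity, PN = (p₁ − p₀) / p₁.
PN = (0.33599 − 0.089202) / 0.33599 = 0.24678 / 0.33599 ≈ 0.7345

PN ≈ 0.735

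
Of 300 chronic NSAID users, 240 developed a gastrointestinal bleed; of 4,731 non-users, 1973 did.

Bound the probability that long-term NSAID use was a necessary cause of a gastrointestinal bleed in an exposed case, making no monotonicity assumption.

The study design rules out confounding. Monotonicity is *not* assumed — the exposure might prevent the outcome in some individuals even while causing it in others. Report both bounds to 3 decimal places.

p₁ = P(outcome | exposed) = 240/300 = 0.8
p₀ = P(outcome | unexposed) = 1973/4731 = 0.41704
Under exogeneity alone the bounds on PN are max{0,(p₁−p₀)/p₁} ≤ PN ≤ min{1,(1−p₀)/p₁}.
  lower = (p₁ − p₀)/p₁ = 0.38296 / 0.8 ≈ 0.4787
  upper = min{1, (1 − p₀)/p₁} = 0.58296 / 0.8 ≈ 0.7287

0.479 ≤ PN ≤ 0.729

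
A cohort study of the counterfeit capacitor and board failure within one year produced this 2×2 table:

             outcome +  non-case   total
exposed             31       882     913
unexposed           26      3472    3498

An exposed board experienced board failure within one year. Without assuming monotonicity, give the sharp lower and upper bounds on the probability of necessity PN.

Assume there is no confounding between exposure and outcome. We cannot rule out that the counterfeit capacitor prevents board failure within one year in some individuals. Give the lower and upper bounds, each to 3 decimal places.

p₁ = P(outcome | exposed) = 31/913 = 0.033954
p₀ = P(outcome | unexposed) = 26/3498 = 0.0074328
Under exogeneity alone the bounds on PN are max{0,(p₁−p₀)/p₁} ≤ PN ≤ min{1,(1−p₀)/p₁}.
  lower = (p₁ − p₀)/p₁ = 0.026521 / 0.033954 ≈ 0.7811
  upper = min{1, (1 − p₀)/p₁} = 0.99257 / 0.033954 ≈ 29.2327 → capped at 1

0.781 ≤ PN ≤ 1.000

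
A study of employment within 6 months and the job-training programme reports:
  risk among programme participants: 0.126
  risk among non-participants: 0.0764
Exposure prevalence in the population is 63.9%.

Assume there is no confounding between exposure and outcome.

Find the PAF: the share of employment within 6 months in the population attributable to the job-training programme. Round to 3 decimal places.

Let p₁ = 0.126, p₀ = 0.0764.
Overall risk P(Y=1) = π·p₁ + (1−π)·p₀ = 0.639×0.126 + 0.361×0.0764 = 0.10809.
Under exogeneity, PAF = [P(Y=1) − p₀] / P(Y=1).
PAF = (0.10809 − 0.0764) / 0.10809 ≈ 0.2932

PAF ≈ 0.293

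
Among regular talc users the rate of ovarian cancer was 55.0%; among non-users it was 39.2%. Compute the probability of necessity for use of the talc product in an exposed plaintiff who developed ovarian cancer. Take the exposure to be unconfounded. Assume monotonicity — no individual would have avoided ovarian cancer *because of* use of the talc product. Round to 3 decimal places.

PN ≈ 0.287

p₁ = 0.55, p₀ = 0.392.
Under exogeneity and monotonicity, PN = (p₁ − p₀) / p₁.
PN = (0.55 − 0.392) / 0.55 = 0.158 / 0.55 ≈ 0.2873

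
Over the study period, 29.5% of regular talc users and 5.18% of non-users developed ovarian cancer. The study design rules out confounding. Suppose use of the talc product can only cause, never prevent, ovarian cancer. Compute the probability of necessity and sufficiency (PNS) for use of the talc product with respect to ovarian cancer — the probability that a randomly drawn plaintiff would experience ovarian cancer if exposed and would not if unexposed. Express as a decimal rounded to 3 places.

p₁ = 0.295, p₀ = 0.0518.
Under exogeneity and monotonicity, PNS = p₁ − p₀.
PNS = 0.295 − 0.0518 = 0.2432

PNS ≈ 0.243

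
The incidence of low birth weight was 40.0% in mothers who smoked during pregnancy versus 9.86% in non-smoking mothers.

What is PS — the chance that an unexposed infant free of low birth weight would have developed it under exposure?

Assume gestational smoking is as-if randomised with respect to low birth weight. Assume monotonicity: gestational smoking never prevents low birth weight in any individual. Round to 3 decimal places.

p₁ = 0.4, p₀ = 0.0986.
Under exogeneity and monotonicity, PS = (p₁ − p₀) / (1 − p₀).
PS = (0.4 − 0.0986) / (1 − 0.0986) = 0.3014 / 0.9014 ≈ 0.3344

PS ≈ 0.334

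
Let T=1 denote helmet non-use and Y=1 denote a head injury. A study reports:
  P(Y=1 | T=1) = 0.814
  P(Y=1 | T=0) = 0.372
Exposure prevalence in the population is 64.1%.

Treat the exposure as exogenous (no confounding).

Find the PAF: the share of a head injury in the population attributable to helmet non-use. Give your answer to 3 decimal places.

PAF ≈ 0.432

Let p₁ = 0.814, p₀ = 0.372.
Overall risk P(Y=1) = π·p₁ + (1−π)·p₀ = 0.641×0.814 + 0.359×0.372 = 0.65532.
Under exogeneity, PAF = [P(Y=1) − p₀] / P(Y=1).
PAF = (0.65532 − 0.372) / 0.65532 ≈ 0.4323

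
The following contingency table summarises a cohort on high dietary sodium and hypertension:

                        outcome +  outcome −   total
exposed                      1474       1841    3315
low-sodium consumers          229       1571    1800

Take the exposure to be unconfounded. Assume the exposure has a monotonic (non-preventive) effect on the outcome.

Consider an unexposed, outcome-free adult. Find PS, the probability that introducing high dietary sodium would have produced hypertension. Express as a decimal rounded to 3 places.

p₁ = P(outcome | exposed) = 1474/3315 = 0.44465
p₀ = P(outcome | unexposed) = 229/1800 = 0.12722
Under exogeneity and monotonicity, PS = (p₁ − p₀)/(1 − p₀).
PS = (0.44465 − 0.12722) / 0.87278 ≈ 0.3637

PS ≈ 0.364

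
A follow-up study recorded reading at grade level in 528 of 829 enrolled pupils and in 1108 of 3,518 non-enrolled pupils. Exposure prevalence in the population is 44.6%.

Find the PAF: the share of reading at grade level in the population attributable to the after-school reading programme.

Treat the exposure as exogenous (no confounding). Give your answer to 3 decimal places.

p₁ = P(outcome | exposed) = 528/829 = 0.63691
p₀ = P(outcome | unexposed) = 1108/3518 = 0.31495
Overall risk P(Y=1) = π·p₁ + (1−π)·p₀ = 0.446×0.63691 + 0.554×0.31495 = 0.45855.
Under exogeneity, PAF = [P(Y=1) − p₀] / P(Y=1).
PAF = (0.45855 − 0.31495) / 0.45855 ≈ 0.3132

PAF ≈ 0.313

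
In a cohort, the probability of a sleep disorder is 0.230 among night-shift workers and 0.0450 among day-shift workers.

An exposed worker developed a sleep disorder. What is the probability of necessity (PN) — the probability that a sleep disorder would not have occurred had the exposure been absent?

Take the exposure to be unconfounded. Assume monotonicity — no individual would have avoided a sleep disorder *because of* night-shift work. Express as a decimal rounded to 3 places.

Let p₁ = 0.23, p₀ = 0.045.
Under exogeneity and monotonicity, PN = (p₁ − p₀) / p₁.
PN = (0.23 − 0.045) / 0.23 = 0.185 / 0.23 ≈ 0.8043

PN ≈ 0.804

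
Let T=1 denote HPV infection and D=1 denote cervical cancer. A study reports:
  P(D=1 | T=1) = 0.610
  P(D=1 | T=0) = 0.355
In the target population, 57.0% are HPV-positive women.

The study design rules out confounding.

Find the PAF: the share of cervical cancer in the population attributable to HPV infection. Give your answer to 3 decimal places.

Let p₁ = 0.61, p₀ = 0.355.
Overall risk P(Y=1) = π·p₁ + (1−π)·p₀ = 0.57×0.61 + 0.43×0.355 = 0.50035.
Under exogeneity, PAF = [P(Y=1) − p₀] / P(Y=1).
PAF = (0.50035 − 0.355) / 0.50035 ≈ 0.2905

PAF ≈ 0.290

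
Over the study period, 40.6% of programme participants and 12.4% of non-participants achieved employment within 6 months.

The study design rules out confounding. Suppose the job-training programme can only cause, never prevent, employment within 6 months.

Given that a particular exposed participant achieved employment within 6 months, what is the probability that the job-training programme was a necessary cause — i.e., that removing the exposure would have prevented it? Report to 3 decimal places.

p₁ = 0.406, p₀ = 0.124.
Under exogeneity and monotonicity, PN = (p₁ − p₀) / p₁.
PN = (0.406 − 0.124) / 0.406 = 0.282 / 0.406 ≈ 0.6946

PN ≈ 0.695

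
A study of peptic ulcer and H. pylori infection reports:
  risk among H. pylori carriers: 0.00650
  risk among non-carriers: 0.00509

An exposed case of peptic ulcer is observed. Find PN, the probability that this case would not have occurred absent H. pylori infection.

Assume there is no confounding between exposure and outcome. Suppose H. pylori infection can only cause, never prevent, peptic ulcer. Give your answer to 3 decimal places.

Let p₁ = 0.0065, p₀ = 0.00509.
Under exogeneity and monotonicity, PN = (p₁ − p₀) / p₁.
PN = (0.0065 − 0.00509) / 0.0065 = 0.00141 / 0.0065 ≈ 0.2169

PN ≈ 0.217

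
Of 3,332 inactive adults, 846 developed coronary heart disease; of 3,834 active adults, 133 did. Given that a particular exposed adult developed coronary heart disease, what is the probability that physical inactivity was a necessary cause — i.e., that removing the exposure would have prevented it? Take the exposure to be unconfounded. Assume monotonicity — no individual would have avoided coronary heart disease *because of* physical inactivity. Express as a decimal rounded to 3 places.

p₁ = P(outcome | exposed) = 846/3332 = 0.2539
p₀ = P(outcome | unexposed) = 133/3834 = 0.03469
Under exogeneity and monotonicity, PN = (p₁ − p₀) / p₁.
PN = (0.2539 − 0.03469) / 0.2539 = 0.21921 / 0.2539 ≈ 0.8634

PN ≈ 0.863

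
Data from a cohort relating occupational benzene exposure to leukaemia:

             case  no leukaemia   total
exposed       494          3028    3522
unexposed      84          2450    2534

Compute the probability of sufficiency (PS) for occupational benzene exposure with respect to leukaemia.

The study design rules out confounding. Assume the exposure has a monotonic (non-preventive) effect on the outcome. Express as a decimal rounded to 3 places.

PS ≈ 0.111

p₁ = P(outcome | exposed) = 494/3522 = 0.14026
p₀ = P(outcome | unexposed) = 84/2534 = 0.033149
Under exogeneity and monotonicity, PS = (p₁ − p₀)/(1 − p₀).
PS = (0.14026 − 0.033149) / 0.96685 ≈ 0.1108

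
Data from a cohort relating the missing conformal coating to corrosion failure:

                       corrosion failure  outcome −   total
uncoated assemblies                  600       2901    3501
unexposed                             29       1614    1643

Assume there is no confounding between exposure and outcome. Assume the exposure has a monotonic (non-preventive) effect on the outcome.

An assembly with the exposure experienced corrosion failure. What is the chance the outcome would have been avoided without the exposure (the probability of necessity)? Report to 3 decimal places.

p₁ = P(outcome | exposed) = 600/3501 = 0.17138
p₀ = P(outcome | unexposed) = 29/1643 = 0.017651
Under exogeneity and monotonicity, PN = (p₁ − p₀) / p₁.
PN = (0.17138 − 0.017651) / 0.17138 = 0.15373 / 0.17138 ≈ 0.8970

PN ≈ 0.897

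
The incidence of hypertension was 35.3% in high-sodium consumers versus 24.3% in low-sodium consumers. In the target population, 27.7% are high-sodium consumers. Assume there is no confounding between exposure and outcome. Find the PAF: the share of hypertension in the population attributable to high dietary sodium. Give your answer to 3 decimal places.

p₁ = 0.353, p₀ = 0.243.
Overall risk P(Y=1) = π·p₁ + (1−π)·p₀ = 0.277×0.353 + 0.723×0.243 = 0.27347.
Under exogeneity, PAF = [P(Y=1) − p₀] / P(Y=1).
PAF = (0.27347 − 0.243) / 0.27347 ≈ 0.1114

PAF ≈ 0.111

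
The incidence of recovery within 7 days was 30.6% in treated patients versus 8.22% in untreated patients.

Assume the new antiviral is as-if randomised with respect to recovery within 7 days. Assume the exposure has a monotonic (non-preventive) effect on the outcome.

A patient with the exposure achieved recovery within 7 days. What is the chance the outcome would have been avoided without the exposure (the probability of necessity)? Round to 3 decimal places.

PN ≈ 0.731

p₁ = 0.306, p₀ = 0.0822.
Under exogeneity and monotonicity, PN = (p₁ − p₀) / p₁.
PN = (0.306 − 0.0822) / 0.306 = 0.2238 / 0.306 ≈ 0.7314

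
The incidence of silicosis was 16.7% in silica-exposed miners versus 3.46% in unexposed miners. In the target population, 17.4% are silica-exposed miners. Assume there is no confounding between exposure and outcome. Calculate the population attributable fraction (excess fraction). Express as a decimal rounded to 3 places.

p₁ = 0.167, p₀ = 0.0346.
Overall risk P(Y=1) = π·p₁ + (1−π)·p₀ = 0.174×0.167 + 0.826×0.0346 = 0.057638.
Under exogeneity, PAF = [P(Y=1) − p₀] / P(Y=1).
PAF = (0.057638 − 0.0346) / 0.057638 ≈ 0.3997

PAF ≈ 0.400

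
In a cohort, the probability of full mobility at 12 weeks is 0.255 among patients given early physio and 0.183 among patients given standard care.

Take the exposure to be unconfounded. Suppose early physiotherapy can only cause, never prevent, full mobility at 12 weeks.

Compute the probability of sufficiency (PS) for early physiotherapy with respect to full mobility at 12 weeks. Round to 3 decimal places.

PS ≈ 0.088

Let p₁ = 0.255, p₀ = 0.183.
Under exogeneity and monotonicity, PS = (p₁ − p₀) / (1 − p₀).
PS = (0.255 − 0.183) / (1 − 0.183) = 0.072 / 0.817 ≈ 0.0881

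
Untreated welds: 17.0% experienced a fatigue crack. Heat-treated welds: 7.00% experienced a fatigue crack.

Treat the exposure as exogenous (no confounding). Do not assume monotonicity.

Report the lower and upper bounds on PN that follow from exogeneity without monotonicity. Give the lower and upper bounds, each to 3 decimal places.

0.588 ≤ PN ≤ 1.000

p₁ = 0.17, p₀ = 0.07.
Under exogeneity alone the bounds on PN are max{0,(p₁−p₀)/p₁} ≤ PN ≤ min{1,(1−p₀)/p₁}.
  lower = (p₁ − p₀)/p₁ = 0.1 / 0.17 ≈ 0.5882
  upper = min{1, (1 − p₀)/p₁} = 0.93 / 0.17 ≈ 5.4706 → capped at 1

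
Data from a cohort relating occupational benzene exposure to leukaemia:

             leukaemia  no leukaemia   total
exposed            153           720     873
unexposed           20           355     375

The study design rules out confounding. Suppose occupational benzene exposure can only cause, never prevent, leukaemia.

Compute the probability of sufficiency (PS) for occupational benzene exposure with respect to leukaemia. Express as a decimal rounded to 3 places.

PS ≈ 0.129

p₁ = P(outcome | exposed) = 153/873 = 0.17526
p₀ = P(outcome | unexposed) = 20/375 = 0.053333
Under exogeneity and monotonicity, PS = (p₁ − p₀)/(1 − p₀).
PS = (0.17526 − 0.053333) / 0.94667 ≈ 0.1288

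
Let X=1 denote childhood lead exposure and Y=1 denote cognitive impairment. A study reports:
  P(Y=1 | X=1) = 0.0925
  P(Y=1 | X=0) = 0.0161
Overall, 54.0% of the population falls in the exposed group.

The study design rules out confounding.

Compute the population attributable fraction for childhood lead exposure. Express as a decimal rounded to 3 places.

PAF ≈ 0.719

Let p₁ = 0.0925, p₀ = 0.0161.
Overall risk P(Y=1) = π·p₁ + (1−π)·p₀ = 0.54×0.0925 + 0.46×0.0161 = 0.057356.
Under exogeneity, PAF = [P(Y=1) − p₀] / P(Y=1).
PAF = (0.057356 − 0.0161) / 0.057356 ≈ 0.7193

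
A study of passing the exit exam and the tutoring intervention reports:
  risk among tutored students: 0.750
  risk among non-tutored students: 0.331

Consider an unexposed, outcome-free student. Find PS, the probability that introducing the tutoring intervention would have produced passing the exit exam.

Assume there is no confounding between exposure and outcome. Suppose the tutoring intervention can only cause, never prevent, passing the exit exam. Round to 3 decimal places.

Let p₁ = 0.75, p₀ = 0.331.
Under exogeneity and monotonicity, PS = (p₁ − p₀) / (1 − p₀).
PS = (0.75 − 0.331) / (1 − 0.331) = 0.419 / 0.669 ≈ 0.6263

PS ≈ 0.626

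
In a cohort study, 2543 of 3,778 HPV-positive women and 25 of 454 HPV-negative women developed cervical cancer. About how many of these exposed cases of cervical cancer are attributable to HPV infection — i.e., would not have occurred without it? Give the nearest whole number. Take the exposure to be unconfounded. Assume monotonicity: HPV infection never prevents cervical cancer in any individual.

p₁ = P(outcome | exposed) = 2543/3778 = 0.67311
p₀ = P(outcome | unexposed) = 25/454 = 0.055066
PN = (p₁ − p₀)/p₁ = (0.67311 − 0.055066) / 0.67311 ≈ 0.91819.
Attributable cases ≈ PN × (exposed cases) = 0.91819 × 2543 ≈ 2334.96.

about 2335 cases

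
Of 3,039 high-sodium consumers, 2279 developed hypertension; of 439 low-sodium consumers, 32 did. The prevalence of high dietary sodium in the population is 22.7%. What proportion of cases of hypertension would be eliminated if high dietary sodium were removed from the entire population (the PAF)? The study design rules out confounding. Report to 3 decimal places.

PAF ≈ 0.678

p₁ = P(outcome | exposed) = 2279/3039 = 0.74992
p₀ = P(outcome | unexposed) = 32/439 = 0.072893
Overall risk P(Y=1) = π·p₁ + (1−π)·p₀ = 0.227×0.74992 + 0.773×0.072893 = 0.22658.
Under exogeneity, PAF = [P(Y=1) − p₀] / P(Y=1).
PAF = (0.22658 − 0.072893) / 0.22658 ≈ 0.6783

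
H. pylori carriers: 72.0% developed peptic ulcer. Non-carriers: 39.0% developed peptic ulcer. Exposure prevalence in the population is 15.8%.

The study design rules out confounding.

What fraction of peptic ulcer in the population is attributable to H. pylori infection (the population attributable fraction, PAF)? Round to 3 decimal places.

p₁ = 0.72, p₀ = 0.39.
Overall risk P(Y=1) = π·p₁ + (1−π)·p₀ = 0.158×0.72 + 0.842×0.39 = 0.44214.
Under exogeneity, PAF = [P(Y=1) − p₀] / P(Y=1).
PAF = (0.44214 − 0.39) / 0.44214 ≈ 0.1179

PAF ≈ 0.118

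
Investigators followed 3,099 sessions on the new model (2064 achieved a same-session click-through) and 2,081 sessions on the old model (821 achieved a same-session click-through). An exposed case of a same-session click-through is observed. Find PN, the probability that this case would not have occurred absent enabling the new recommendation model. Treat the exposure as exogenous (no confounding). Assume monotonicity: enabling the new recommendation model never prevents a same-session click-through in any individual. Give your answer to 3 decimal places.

PN ≈ 0.408

p₁ = P(outcome | exposed) = 2064/3099 = 0.66602
p₀ = P(outcome | unexposed) = 821/2081 = 0.39452
Under exogeneity and monotonicity, PN = (p₁ − p₀) / p₁.
PN = (0.66602 − 0.39452) / 0.66602 = 0.2715 / 0.66602 ≈ 0.4076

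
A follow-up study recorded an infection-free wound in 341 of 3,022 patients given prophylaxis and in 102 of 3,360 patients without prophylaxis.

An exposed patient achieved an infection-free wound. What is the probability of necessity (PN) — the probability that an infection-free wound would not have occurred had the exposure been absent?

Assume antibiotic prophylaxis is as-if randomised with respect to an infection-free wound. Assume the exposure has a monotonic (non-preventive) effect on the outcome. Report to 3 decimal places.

p₁ = P(outcome | exposed) = 341/3022 = 0.11284
p₀ = P(outcome | unexposed) = 102/3360 = 0.030357
Under exogeneity and monotonicity, PN = (p₁ − p₀) / p₁.
PN = (0.11284 − 0.030357) / 0.11284 = 0.082482 / 0.11284 ≈ 0.7310

PN ≈ 0.731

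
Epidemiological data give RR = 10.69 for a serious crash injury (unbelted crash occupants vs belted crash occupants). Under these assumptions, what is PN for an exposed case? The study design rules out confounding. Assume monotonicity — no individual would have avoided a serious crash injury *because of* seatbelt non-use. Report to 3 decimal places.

Under exogeneity and monotonicity, PN = (RR − 1) / RR = 1 − 1/RR.
PN = (10.69 − 1) / 10.69 = 9.69 / 10.69 ≈ 0.9065

PN ≈ 0.906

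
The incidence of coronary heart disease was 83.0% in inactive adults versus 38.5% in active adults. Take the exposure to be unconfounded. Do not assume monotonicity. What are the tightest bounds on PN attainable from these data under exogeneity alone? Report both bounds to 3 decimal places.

0.536 ≤ PN ≤ 0.741

p₁ = 0.83, p₀ = 0.385.
Under exogeneity alone the bounds on PN are max{0,(p₁−p₀)/p₁} ≤ PN ≤ min{1,(1−p₀)/p₁}.
  lower = (p₁ − p₀)/p₁ = 0.445 / 0.83 ≈ 0.5361
  upper = min{1, (1 − p₀)/p₁} = 0.615 / 0.83 ≈ 0.7410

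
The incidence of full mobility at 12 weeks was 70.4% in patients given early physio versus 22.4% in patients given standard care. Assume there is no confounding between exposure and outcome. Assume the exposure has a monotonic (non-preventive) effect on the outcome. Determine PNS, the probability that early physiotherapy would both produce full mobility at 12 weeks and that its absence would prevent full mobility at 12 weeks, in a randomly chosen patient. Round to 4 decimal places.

p₁ = 0.704, p₀ = 0.224.
Under exogeneity and monotonicity, PNS = p₁ − p₀.
PNS = 0.704 − 0.224 = 0.48

PNS ≈ 0.4800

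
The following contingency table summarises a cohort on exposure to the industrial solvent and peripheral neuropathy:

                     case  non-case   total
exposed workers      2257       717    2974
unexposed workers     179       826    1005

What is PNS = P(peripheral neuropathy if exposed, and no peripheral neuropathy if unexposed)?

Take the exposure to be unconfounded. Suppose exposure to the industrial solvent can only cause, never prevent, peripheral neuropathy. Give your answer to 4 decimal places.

PNS ≈ 0.5808

p₁ = P(outcome | exposed) = 2257/2974 = 0.75891
p₀ = P(outcome | unexposed) = 179/1005 = 0.17811
Under exogeneity and monotonicity, PNS = p₁ − p₀.
PNS = 0.75891 − 0.17811 = 0.5808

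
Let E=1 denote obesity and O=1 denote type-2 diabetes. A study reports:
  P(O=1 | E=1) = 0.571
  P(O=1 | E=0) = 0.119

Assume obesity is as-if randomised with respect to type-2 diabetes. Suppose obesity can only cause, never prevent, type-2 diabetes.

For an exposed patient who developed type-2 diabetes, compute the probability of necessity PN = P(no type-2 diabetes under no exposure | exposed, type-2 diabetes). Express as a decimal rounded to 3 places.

PN ≈ 0.792

Let p₁ = 0.571, p₀ = 0.119.
Under exogeneity and monotonicity, PN = (p₁ − p₀) / p₁.
PN = (0.571 − 0.119) / 0.571 = 0.452 / 0.571 ≈ 0.7916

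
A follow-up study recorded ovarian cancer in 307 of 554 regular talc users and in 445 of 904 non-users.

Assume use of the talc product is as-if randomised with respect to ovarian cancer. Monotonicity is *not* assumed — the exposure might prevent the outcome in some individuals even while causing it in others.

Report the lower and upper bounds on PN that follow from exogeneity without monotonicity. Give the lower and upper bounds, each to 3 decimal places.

p₁ = P(outcome | exposed) = 307/554 = 0.55415
p₀ = P(outcome | unexposed) = 445/904 = 0.49226
Under exogeneity alone the bounds on PN are max{0,(p₁−p₀)/p₁} ≤ PN ≤ min{1,(1−p₀)/p₁}.
  lower = (p₁ − p₀)/p₁ = 0.061895 / 0.55415 ≈ 0.1117
  upper = min{1, (1 − p₀)/p₁} = 0.50774 / 0.55415 ≈ 0.9163

0.112 ≤ PN ≤ 0.916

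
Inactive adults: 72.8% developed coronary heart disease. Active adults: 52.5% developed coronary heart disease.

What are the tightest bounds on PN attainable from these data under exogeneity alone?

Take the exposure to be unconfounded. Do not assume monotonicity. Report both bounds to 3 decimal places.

p₁ = 0.728, p₀ = 0.525.
Under exogeneity alone the bounds on PN are max{0,(p₁−p₀)/p₁} ≤ PN ≤ min{1,(1−p₀)/p₁}.
  lower = (p₁ − p₀)/p₁ = 0.203 / 0.728 ≈ 0.2788
  upper = min{1, (1 − p₀)/p₁} = 0.475 / 0.728 ≈ 0.6525

0.279 ≤ PN ≤ 0.652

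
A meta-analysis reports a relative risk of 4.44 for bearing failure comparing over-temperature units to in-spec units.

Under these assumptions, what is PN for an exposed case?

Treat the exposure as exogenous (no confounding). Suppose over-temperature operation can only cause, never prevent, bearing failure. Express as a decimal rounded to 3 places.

PN ≈ 0.775

Under exogeneity and monotonicity, PN = (RR − 1) / RR = 1 − 1/RR.
PN = (4.44 − 1) / 4.44 = 3.44 / 4.44 ≈ 0.7748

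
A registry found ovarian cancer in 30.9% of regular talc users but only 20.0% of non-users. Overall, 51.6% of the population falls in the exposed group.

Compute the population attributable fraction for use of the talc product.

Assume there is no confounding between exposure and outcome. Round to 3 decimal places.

PAF ≈ 0.219

p₁ = 0.309, p₀ = 0.2.
Overall risk P(Y=1) = π·p₁ + (1−π)·p₀ = 0.516×0.309 + 0.484×0.2 = 0.25624.
Under exogeneity, PAF = [P(Y=1) − p₀] / P(Y=1).
PAF = (0.25624 − 0.2) / 0.25624 ≈ 0.2195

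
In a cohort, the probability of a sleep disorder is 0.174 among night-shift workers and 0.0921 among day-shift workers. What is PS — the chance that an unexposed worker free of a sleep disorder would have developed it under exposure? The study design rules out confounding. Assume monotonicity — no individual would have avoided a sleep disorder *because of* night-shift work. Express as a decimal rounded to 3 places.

PS ≈ 0.090

Let p₁ = 0.174, p₀ = 0.0921.
Under exogeneity and monotonicity, PS = (p₁ − p₀) / (1 − p₀).
PS = (0.174 − 0.0921) / (1 − 0.0921) = 0.0819 / 0.9079 ≈ 0.0902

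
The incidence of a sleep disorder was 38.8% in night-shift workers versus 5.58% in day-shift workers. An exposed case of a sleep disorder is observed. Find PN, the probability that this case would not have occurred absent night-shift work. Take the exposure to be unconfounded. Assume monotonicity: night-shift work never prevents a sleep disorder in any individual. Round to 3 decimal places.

PN ≈ 0.856

p₁ = 0.388, p₀ = 0.0558.
Under exogeneity and monotonicity, PN = (p₁ − p₀) / p₁.
PN = (0.388 − 0.0558) / 0.388 = 0.3322 / 0.388 ≈ 0.8562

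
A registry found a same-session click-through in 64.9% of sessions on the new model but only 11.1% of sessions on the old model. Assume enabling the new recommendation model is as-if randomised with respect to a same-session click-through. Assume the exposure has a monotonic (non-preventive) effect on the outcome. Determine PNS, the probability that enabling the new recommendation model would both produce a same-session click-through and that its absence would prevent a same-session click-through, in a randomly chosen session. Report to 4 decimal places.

p₁ = 0.649, p₀ = 0.111.
Under exogeneity and monotonicity, PNS = p₁ − p₀.
PNS = 0.649 − 0.111 = 0.538

PNS ≈ 0.5380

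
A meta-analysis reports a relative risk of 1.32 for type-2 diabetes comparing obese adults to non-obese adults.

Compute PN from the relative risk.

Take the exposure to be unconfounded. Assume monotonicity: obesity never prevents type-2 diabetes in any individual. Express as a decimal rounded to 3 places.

Under exogeneity and monotonicity, PN = (RR − 1) / RR = 1 − 1/RR.
PN = (1.32 − 1) / 1.32 = 0.32 / 1.32 ≈ 0.2424

PN ≈ 0.242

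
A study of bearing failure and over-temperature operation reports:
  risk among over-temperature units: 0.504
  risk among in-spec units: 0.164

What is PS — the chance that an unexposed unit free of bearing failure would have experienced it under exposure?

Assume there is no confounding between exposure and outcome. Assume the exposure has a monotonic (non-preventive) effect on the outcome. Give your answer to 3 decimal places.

Let p₁ = 0.504, p₀ = 0.164.
Under exogeneity and monotonicity, PS = (p₁ − p₀) / (1 − p₀).
PS = (0.504 − 0.164) / (1 − 0.164) = 0.34 / 0.836 ≈ 0.4067

PS ≈ 0.407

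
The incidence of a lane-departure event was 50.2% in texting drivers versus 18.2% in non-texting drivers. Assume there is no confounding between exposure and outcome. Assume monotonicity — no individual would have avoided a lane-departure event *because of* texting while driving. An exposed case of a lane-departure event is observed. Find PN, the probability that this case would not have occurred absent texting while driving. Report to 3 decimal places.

PN ≈ 0.637

p₁ = 0.502, p₀ = 0.182.
Under exogeneity and monotonicity, PN = (p₁ − p₀) / p₁.
PN = (0.502 − 0.182) / 0.502 = 0.32 / 0.502 ≈ 0.6375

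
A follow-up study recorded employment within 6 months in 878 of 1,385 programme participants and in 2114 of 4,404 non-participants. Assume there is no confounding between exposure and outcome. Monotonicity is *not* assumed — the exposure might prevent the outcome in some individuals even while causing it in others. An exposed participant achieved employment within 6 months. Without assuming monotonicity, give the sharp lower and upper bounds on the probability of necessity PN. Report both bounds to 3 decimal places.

0.243 ≤ PN ≤ 0.820

p₁ = P(outcome | exposed) = 878/1385 = 0.63394
p₀ = P(outcome | unexposed) = 2114/4404 = 0.48002
Under exogeneity alone the bounds on PN are max{0,(p₁−p₀)/p₁} ≤ PN ≤ min{1,(1−p₀)/p₁}.
  lower = (p₁ − p₀)/p₁ = 0.15392 / 0.63394 ≈ 0.2428
  upper = min{1, (1 − p₀)/p₁} = 0.51998 / 0.63394 ≈ 0.8202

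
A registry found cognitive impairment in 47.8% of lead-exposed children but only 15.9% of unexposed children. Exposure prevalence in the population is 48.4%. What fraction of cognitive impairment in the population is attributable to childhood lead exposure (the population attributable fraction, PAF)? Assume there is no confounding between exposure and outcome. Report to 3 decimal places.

PAF ≈ 0.493

p₁ = 0.478, p₀ = 0.159.
Overall risk P(Y=1) = π·p₁ + (1−π)·p₀ = 0.484×0.478 + 0.516×0.159 = 0.3134.
Under exogeneity, PAF = [P(Y=1) − p₀] / P(Y=1).
PAF = (0.3134 − 0.159) / 0.3134 ≈ 0.4927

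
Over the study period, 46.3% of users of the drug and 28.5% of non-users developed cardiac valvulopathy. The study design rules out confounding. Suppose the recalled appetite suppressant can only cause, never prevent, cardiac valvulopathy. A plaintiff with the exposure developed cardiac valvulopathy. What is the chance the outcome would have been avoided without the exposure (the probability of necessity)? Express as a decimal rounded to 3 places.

p₁ = 0.463, p₀ = 0.285.
Under exogeneity and monotonicity, PN = (p₁ − p₀) / p₁.
PN = (0.463 − 0.285) / 0.463 = 0.178 / 0.463 ≈ 0.3844

PN ≈ 0.384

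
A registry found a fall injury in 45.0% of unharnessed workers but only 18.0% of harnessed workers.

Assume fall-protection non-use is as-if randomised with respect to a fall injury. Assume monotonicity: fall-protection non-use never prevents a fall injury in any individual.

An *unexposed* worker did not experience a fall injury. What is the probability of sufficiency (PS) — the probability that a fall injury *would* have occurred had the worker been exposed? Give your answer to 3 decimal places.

PS ≈ 0.329

p₁ = 0.45, p₀ = 0.18.
Under exogeneity and monotonicity, PS = (p₁ − p₀) / (1 − p₀).
PS = (0.45 − 0.18) / (1 − 0.18) = 0.27 / 0.82 ≈ 0.3293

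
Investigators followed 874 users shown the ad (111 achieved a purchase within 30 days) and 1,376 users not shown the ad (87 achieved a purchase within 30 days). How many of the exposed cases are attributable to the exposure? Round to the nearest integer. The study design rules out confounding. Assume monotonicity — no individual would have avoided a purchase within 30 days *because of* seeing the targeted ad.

p₁ = P(outcome | exposed) = 111/874 = 0.127
p₀ = P(outcome | unexposed) = 87/1376 = 0.063227
PN = (p₁ − p₀)/p₁ = (0.127 − 0.063227) / 0.127 ≈ 0.50216.
Attributable cases ≈ PN × (exposed cases) = 0.50216 × 111 ≈ 55.74.

about 56 cases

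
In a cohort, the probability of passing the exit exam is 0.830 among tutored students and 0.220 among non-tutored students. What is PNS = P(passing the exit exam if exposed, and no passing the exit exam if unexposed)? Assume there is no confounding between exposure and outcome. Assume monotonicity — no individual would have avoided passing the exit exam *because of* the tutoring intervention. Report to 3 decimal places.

PNS ≈ 0.610

Let p₁ = 0.83, p₀ = 0.22.
Under exogeneity and monotonicity, PNS = p₁ − p₀.
PNS = 0.83 − 0.22 = 0.61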